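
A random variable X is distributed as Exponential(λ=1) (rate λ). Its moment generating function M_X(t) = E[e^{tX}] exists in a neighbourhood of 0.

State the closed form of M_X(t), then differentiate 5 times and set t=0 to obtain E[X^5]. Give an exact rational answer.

M_X(t) = 1/(1 - t)
M^(5)(t) = 120/(t^6 - 6*t^5 + 15*t^4 - 20*t^3 + 15*t^2 - 6*t + 1)

E[X^5] = M^(5)(0) = 120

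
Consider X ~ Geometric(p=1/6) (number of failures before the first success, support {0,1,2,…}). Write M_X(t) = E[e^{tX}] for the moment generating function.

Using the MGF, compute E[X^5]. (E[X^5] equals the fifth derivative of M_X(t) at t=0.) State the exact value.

M_X(t) = 1/(6*(1 - 5*e^(t)/6))
M′(t) = 5*e^(t)/(25*e^(2*t) - 60*e^(t) + 36)
M′′(t) = (-25*e^(2*t) - 30*e^(t))/(125*e^(3*t) - 450*e^(2*t) + 540*e^(t) - 216)
M′′′(t) = (125*e^(3*t) + 600*e^(2*t) + 180*e^(t))/(625*e^(4*t) - 3000*e^(3*t) + 5400*e^(2*t) - 4320*e^(t) + 1296)
M′′′′(t) = (-625*e^(4*t) - 8250*e^(3*t) - 9900*e^(2*t) - 1080*e^(t))/(3125*e^(5*t) - 18750*e^(4*t) + 45000*e^(3*t) - 54000*e^(2*t) + 32400*e^(t) - 7776)

E[X^5] = M′′′′′(0) = 544505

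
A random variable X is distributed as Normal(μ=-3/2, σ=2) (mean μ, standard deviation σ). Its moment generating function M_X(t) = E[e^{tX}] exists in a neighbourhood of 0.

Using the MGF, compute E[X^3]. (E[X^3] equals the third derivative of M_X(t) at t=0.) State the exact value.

M_X(t) = e^(2*t^2 - 3*t/2)
D^3[M](t) = (512*t^3*e^(2*t^2) - 576*t^2*e^(2*t^2) + 600*t*e^(2*t^2) - 171*e^(2*t^2))*e^(-3*t/2)/8

E[X^3] = D^3[M](0) = -171/8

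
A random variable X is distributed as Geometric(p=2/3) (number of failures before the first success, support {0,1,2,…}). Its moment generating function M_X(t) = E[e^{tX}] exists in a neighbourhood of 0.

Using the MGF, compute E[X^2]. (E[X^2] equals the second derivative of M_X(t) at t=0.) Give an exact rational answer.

M_X(t) = 2/(3*(1 - e^(t)/3))
M′(t) = 2*e^(t)/(e^(2*t) - 6*e^(t) + 9)
M′′(t) = (-2*e^(2*t) - 6*e^(t))/(e^(3*t) - 9*e^(2*t) + 27*e^(t) - 27)

E[X^2] = M′′(0) = 1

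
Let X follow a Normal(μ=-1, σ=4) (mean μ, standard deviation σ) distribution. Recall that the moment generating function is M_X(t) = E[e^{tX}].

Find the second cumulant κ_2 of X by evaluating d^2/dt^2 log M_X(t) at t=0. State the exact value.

M_X(t) = e^(8*t^2 - t)
K_X(t) = log M_X(t) = 8*t^2 - t
dK/dt = 16*t - 1
d^2K/dt^2 = 16

κ_2 = d^2K/dt^2 |_{t=0} = 16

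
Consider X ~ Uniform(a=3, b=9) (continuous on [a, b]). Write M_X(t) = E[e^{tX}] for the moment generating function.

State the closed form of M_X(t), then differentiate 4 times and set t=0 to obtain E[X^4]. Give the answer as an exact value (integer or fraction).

M_X(t) = (e^(9*t) - e^(3*t))/(6*t)
dM/dt = (9*t*e^(9*t) - 3*t*e^(3*t) - e^(9*t) + e^(3*t))/(6*t^2)
d^2M/dt^2 = (81*t^2*e^(9*t) - 9*t^2*e^(3*t) - 18*t*e^(9*t) + 6*t*e^(3*t) + 2*e^(9*t) - 2*e^(3*t))/(6*t^3)
d^3M/dt^3 = (243*t^3*e^(9*t) - 9*t^3*e^(3*t) - 81*t^2*e^(9*t) + 9*t^2*e^(3*t) + 18*t*e^(9*t) - 6*t*e^(3*t) - 2*e^(9*t) + 2*e^(3*t))/(2*t^4)

E[X^4] = d^4M/dt^4 |_{t=0} = 9801/5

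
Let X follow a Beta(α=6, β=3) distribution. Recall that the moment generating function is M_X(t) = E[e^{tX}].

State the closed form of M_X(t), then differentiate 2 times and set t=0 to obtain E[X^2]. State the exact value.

M_X(t) = ₁F₁(6; 9; t)
D^2[M](t) = 7*₁F₁(8; 11; t)/15

E[X^2] = D^2[M](0) = 7/15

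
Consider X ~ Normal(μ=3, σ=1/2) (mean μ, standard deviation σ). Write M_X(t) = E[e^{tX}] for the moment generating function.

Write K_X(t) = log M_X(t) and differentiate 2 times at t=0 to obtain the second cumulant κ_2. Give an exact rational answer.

κ_2 = K′′(0) = 1/4

M_X(t) = e^(t^2/8 + 3*t)
K_X(t) = log M_X(t) = t^2/8 + 3*t
K′(t) = t/4 + 3
K′′(t) = 1/4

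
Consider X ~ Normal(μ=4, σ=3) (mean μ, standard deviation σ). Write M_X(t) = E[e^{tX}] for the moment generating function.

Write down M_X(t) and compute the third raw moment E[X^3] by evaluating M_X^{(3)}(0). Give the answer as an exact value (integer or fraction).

M_X(t) = e^(9*t^2/2 + 4*t)
D^3[M](t) = 729*t^3*e^(4*t)*e^(9*t^2/2) + 972*t^2*e^(4*t)*e^(9*t^2/2) + 675*t*e^(4*t)*e^(9*t^2/2) + 172*e^(4*t)*e^(9*t^2/2)

E[X^3] = D^3[M](0) = 172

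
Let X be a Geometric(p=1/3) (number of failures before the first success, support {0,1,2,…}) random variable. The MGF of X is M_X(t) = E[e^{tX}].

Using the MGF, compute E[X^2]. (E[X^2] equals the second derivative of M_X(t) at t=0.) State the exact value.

M_X(t) = 1/(3*(1 - 2*e^(t)/3))
dM/dt = 2*e^(t)/(4*e^(2*t) - 12*e^(t) + 9)
d^2M/dt^2 = (-4*e^(2*t) - 6*e^(t))/(8*e^(3*t) - 36*e^(2*t) + 54*e^(t) - 27)

E[X^2] = d^2M/dt^2 |_{t=0} = 10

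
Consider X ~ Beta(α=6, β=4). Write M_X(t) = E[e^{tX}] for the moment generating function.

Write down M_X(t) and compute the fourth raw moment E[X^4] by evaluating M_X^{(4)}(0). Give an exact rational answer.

M_X(t) = ₁F₁(6; 10; t)
M′(t) = 3*₁F₁(7; 11; t)/5
M′′(t) = 21*₁F₁(8; 12; t)/55
M′′′(t) = 14*₁F₁(9; 13; t)/55
M′′′′(t) = 126*₁F₁(10; 14; t)/715

E[X^4] = M′′′′(0) = 126/715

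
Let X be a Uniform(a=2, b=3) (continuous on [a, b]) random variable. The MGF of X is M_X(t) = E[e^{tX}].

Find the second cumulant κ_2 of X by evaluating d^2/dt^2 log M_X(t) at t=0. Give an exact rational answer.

M_X(t) = (e^(3*t) - e^(2*t))/t
K_X(t) = log M_X(t) = -log(t) + log(e^(3*t) - e^(2*t))
K^(2)(t) = (-t^2*e^(t) + e^(2*t) - 2*e^(t) + 1)/(t^2*e^(2*t) - 2*t^2*e^(t) + t^2)

κ_2 = K^(2)(0) = 1/12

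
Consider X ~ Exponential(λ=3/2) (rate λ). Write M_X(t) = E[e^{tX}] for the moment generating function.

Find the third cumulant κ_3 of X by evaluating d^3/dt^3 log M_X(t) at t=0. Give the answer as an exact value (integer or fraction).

M_X(t) = 3/(2*(3/2 - t))
K_X(t) = log M_X(t) = -log(3/2 - t) - log(2) + log(3)
K′(t) = -2/(2*t - 3)
K′′(t) = 4/(4*t^2 - 12*t + 9)
K′′′(t) = -16/(8*t^3 - 36*t^2 + 54*t - 27)

κ_3 = K′′′(0) = 16/27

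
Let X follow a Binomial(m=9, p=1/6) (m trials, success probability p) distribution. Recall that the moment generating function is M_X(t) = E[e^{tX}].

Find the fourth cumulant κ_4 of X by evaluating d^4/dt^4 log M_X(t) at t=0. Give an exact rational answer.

M_X(t) = (e^(t)/6 + 5/6)^9
K_X(t) = log M_X(t) = 9*log(e^(t)/6 + 5/6)
D^4[K](t) = (45*e^(3*t) - 900*e^(2*t) + 1125*e^(t))/(e^(4*t) + 20*e^(3*t) + 150*e^(2*t) + 500*e^(t) + 625)

κ_4 = D^4[K](0) = 5/24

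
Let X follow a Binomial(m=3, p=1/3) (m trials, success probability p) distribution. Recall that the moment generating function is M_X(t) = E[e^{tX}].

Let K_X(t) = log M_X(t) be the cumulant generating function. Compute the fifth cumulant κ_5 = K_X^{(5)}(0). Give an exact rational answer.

κ_5 = d^5K/dt^5 |_{t=0} = -10/27

M_X(t) = (e^(t)/3 + 2/3)^3
K_X(t) = log M_X(t) = 3*log(e^(t)/3 + 2/3)
dK/dt = 3*e^(t)/(e^(t) + 2)
d^2K/dt^2 = 6*e^(t)/(e^(2*t) + 4*e^(t) + 4)
d^3K/dt^3 = (-6*e^(2*t) + 12*e^(t))/(e^(3*t) + 6*e^(2*t) + 12*e^(t) + 8)
d^4K/dt^4 = (6*e^(3*t) - 48*e^(2*t) + 24*e^(t))/(e^(4*t) + 8*e^(3*t) + 24*e^(2*t) + 32*e^(t) + 16)
d^5K/dt^5 = (-6*e^(4*t) + 132*e^(3*t) - 264*e^(2*t) + 48*e^(t))/(e^(5*t) + 10*e^(4*t) + 40*e^(3*t) + 80*e^(2*t) + 80*e^(t) + 32)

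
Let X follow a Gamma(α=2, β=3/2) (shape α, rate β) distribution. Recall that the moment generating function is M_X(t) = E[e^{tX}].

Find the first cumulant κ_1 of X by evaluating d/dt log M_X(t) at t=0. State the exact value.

κ_1 = dK/dt |_{t=0} = 4/3

M_X(t) = 9/(4*(3/2 - t)^2)
K_X(t) = log M_X(t) = -2*log(3/2 - t) - 2*log(2) + 2*log(3)
dK/dt = -4/(2*t - 3)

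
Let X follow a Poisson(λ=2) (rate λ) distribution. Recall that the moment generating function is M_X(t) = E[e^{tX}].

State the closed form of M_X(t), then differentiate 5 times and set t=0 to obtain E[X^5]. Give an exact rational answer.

E[X^5] = d^5M/dt^5 |_{t=0} = 454

M_X(t) = e^(2*e^(t) - 2)
dM/dt = 2*e^(-2)*e^(t)*e^(2*e^(t))
d^2M/dt^2 = (4*e^(2*t)*e^(2*e^(t)) + 2*e^(t)*e^(2*e^(t)))*e^(-2)
d^3M/dt^3 = (8*e^(3*t)*e^(2*e^(t)) + 12*e^(2*t)*e^(2*e^(t)) + 2*e^(t)*e^(2*e^(t)))*e^(-2)
d^4M/dt^4 = (16*e^(4*t)*e^(2*e^(t)) + 48*e^(3*t)*e^(2*e^(t)) + 28*e^(2*t)*e^(2*e^(t)) + 2*e^(t)*e^(2*e^(t)))*e^(-2)
d^5M/dt^5 = (32*e^(5*t)*e^(2*e^(t)) + 160*e^(4*t)*e^(2*e^(t)) + 200*e^(3*t)*e^(2*e^(t)) + 60*e^(2*t)*e^(2*e^(t)) + 2*e^(t)*e^(2*e^(t)))*e^(-2)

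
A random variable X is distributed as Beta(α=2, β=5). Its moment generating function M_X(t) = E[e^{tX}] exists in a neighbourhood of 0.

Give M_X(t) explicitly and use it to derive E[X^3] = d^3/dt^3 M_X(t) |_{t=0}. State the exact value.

M_X(t) = ₁F₁(2; 7; t)
D^3[M](t) = ₁F₁(5; 10; t)/21

E[X^3] = D^3[M](0) = 1/21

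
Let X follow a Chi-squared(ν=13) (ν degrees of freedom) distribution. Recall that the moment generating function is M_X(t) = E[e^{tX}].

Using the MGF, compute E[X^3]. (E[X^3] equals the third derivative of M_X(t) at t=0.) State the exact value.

M_X(t) = (1 - 2*t)^(-13/2)

E[X^3] = D^3[M](0) = 3315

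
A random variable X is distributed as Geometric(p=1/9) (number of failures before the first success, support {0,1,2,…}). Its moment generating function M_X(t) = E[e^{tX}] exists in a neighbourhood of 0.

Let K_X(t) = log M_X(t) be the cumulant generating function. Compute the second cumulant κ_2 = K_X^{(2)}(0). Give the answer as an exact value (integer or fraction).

M_X(t) = 1/(9*(1 - 8*e^(t)/9))
K_X(t) = log M_X(t) = -log(1 - 8*e^(t)/9) - 2*log(3)
dK/dt = -8*e^(t)/(8*e^(t) - 9)
d^2K/dt^2 = 72*e^(t)/(64*e^(2*t) - 144*e^(t) + 81)

κ_2 = d^2K/dt^2 |_{t=0} = 72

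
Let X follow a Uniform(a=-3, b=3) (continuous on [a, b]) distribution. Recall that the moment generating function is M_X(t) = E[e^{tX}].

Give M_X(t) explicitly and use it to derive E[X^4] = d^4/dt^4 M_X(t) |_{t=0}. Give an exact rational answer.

E[X^4] = M^(4)(0) = 81/5

M_X(t) = (e^(3*t) - e^(-3*t))/(6*t)
M^(4)(t) = (27*t^4*e^(6*t) - 27*t^4 - 36*t^3*e^(6*t) - 36*t^3 + 36*t^2*e^(6*t) - 36*t^2 - 24*t*e^(6*t) - 24*t + 8*e^(6*t) - 8)*e^(-3*t)/(2*t^5)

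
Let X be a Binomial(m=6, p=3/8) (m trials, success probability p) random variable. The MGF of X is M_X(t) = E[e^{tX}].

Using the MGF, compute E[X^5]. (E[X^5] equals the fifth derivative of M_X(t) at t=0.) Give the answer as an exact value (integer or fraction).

M_X(t) = (3*e^(t)/8 + 5/8)^6
D^5[M](t) = 177147*e^(6*t)/8192 + 11390625*e^(5*t)/131072 + 30375*e^(4*t)/256 + 4100625*e^(3*t)/65536 + 84375*e^(2*t)/8192 + 28125*e^(t)/131072

E[X^5] = D^5[M](0) = 614943/2048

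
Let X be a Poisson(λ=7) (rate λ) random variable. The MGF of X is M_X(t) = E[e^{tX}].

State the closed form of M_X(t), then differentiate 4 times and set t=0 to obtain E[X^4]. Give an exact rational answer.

M_X(t) = e^(7*e^(t) - 7)
M′(t) = 7*e^(-7)*e^(t)*e^(7*e^(t))
M′′(t) = (49*e^(2*t)*e^(7*e^(t)) + 7*e^(t)*e^(7*e^(t)))*e^(-7)
M′′′(t) = (343*e^(3*t)*e^(7*e^(t)) + 147*e^(2*t)*e^(7*e^(t)) + 7*e^(t)*e^(7*e^(t)))*e^(-7)
M′′′′(t) = (2401*e^(4*t)*e^(7*e^(t)) + 2058*e^(3*t)*e^(7*e^(t)) + 343*e^(2*t)*e^(7*e^(t)) + 7*e^(t)*e^(7*e^(t)))*e^(-7)

E[X^4] = M′′′′(0) = 4809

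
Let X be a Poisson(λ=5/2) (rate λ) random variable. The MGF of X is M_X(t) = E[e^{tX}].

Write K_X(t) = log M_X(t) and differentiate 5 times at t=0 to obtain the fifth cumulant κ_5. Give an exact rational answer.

M_X(t) = e^(5*e^(t)/2 - 5/2)
K_X(t) = log M_X(t) = 5*e^(t)/2 - 5/2
K′(t) = 5*e^(t)/2
K′′(t) = 5*e^(t)/2
K′′′(t) = 5*e^(t)/2
K′′′′(t) = 5*e^(t)/2
K′′′′′(t) = 5*e^(t)/2

κ_5 = K′′′′′(0) = 5/2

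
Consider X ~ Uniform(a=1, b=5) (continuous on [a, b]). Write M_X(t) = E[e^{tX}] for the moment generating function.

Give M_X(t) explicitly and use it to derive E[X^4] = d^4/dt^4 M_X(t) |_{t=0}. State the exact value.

E[X^4] = D^4[M](0) = 781/5

M_X(t) = (e^(5*t) - e^(t))/(4*t)
D^4[M](t) = (625*t^4*e^(5*t) - t^4*e^(t) - 500*t^3*e^(5*t) + 4*t^3*e^(t) + 300*t^2*e^(5*t) - 12*t^2*e^(t) - 120*t*e^(5*t) + 24*t*e^(t) + 24*e^(5*t) - 24*e^(t))/(4*t^5)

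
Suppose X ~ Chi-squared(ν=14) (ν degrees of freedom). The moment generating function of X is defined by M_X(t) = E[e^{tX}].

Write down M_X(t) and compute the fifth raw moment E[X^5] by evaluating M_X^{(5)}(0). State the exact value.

E[X^5] = D^5[M](0) = 1774080

M_X(t) = (1 - 2*t)^(-7)
D^5[M](t) = 1774080/(4096*t^12 - 24576*t^11 + 67584*t^10 - 112640*t^9 + 126720*t^8 - 101376*t^7 + 59136*t^6 - 25344*t^5 + 7920*t^4 - 1760*t^3 + 264*t^2 - 24*t + 1)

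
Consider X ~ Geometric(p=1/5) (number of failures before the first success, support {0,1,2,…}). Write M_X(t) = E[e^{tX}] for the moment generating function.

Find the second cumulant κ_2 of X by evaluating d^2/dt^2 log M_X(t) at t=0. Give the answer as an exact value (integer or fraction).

κ_2 = K^(2)(0) = 20

M_X(t) = 1/(5*(1 - 4*e^(t)/5))
K_X(t) = log M_X(t) = -log(1 - 4*e^(t)/5) - log(5)
K^(2)(t) = 20*e^(t)/(16*e^(2*t) - 40*e^(t) + 25)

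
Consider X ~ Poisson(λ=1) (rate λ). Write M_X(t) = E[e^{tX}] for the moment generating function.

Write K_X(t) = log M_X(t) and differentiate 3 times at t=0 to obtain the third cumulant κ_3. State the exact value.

M_X(t) = e^(e^(t) - 1)
K_X(t) = log M_X(t) = e^(t) - 1
D^3[K](t) = e^(t)

κ_3 = D^3[K](0) = 1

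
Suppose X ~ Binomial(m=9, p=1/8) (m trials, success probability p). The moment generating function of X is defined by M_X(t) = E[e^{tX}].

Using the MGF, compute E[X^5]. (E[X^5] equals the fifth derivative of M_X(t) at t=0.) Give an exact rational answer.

M_X(t) = (e^(t)/8 + 7/8)^9

E[X^5] = M′′′′′(0) = 103329/2048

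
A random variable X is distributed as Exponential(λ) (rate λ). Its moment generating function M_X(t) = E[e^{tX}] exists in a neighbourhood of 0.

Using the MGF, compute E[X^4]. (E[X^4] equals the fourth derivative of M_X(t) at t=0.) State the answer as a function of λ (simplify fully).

M_X(t) = λ/(λ - t)
M^(4)(t) = -24*λ/(-λ^5 + 5*λ^4*t - 10*λ^3*t^2 + 10*λ^2*t^3 - 5*λ*t^4 + t^5)

E[X^4] = M^(4)(0) = 24/λ^4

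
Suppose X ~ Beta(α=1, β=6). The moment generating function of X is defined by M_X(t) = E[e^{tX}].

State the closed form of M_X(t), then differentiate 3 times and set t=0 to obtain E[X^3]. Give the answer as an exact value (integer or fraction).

E[X^3] = d^3M/dt^3 |_{t=0} = 1/84

M_X(t) = ₁F₁(1; 7; t)
dM/dt = ₁F₁(2; 8; t)/7
d^2M/dt^2 = ₁F₁(3; 9; t)/28
d^3M/dt^3 = ₁F₁(4; 10; t)/84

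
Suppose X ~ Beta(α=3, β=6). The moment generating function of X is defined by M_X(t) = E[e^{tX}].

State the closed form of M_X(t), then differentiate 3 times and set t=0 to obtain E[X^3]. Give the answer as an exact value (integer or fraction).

M_X(t) = ₁F₁(3; 9; t)
dM/dt = ₁F₁(4; 10; t)/3
d^2M/dt^2 = 2*₁F₁(5; 11; t)/15
d^3M/dt^3 = 2*₁F₁(6; 12; t)/33

E[X^3] = d^3M/dt^3 |_{t=0} = 2/33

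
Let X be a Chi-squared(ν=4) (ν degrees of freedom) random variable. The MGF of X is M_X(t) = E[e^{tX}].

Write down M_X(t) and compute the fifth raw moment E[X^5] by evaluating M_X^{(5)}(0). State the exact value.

E[X^5] = d^5M/dt^5 |_{t=0} = 23040

M_X(t) = (1 - 2*t)^(-2)
dM/dt = -4/(8*t^3 - 12*t^2 + 6*t - 1)
d^2M/dt^2 = 24/(16*t^4 - 32*t^3 + 24*t^2 - 8*t + 1)
d^3M/dt^3 = -192/(32*t^5 - 80*t^4 + 80*t^3 - 40*t^2 + 10*t - 1)
d^4M/dt^4 = 1920/(64*t^6 - 192*t^5 + 240*t^4 - 160*t^3 + 60*t^2 - 12*t + 1)
d^5M/dt^5 = -23040/(128*t^7 - 448*t^6 + 672*t^5 - 560*t^4 + 280*t^3 - 84*t^2 + 14*t - 1)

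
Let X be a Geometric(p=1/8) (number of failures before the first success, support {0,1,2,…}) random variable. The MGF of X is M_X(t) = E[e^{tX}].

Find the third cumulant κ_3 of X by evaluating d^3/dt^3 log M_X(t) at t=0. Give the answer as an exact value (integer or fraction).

M_X(t) = 1/(8*(1 - 7*e^(t)/8))
K_X(t) = log M_X(t) = -log(1 - 7*e^(t)/8) - 3*log(2)
K^(3)(t) = (-392*e^(2*t) - 448*e^(t))/(343*e^(3*t) - 1176*e^(2*t) + 1344*e^(t) - 512)

κ_3 = K^(3)(0) = 840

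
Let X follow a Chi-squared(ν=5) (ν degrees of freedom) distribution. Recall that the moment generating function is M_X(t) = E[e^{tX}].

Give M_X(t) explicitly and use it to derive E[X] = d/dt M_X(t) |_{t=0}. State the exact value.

M_X(t) = (1 - 2*t)^(-5/2)
dM/dt = -5/(8*t^3*√(1 - 2*t) - 12*t^2*√(1 - 2*t) + 6*t*√(1 - 2*t) - √(1 - 2*t))

E[X] = dM/dt |_{t=0} = 5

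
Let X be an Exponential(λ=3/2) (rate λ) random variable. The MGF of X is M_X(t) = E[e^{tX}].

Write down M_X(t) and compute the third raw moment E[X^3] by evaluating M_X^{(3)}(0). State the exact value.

E[X^3] = M^(3)(0) = 16/9

M_X(t) = 3/(2*(3/2 - t))
M^(3)(t) = 144/(16*t^4 - 96*t^3 + 216*t^2 - 216*t + 81)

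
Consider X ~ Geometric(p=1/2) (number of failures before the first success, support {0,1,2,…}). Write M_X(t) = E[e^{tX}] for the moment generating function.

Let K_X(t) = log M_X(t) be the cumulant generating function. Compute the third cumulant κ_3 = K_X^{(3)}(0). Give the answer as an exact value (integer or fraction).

M_X(t) = 1/(2*(1 - e^(t)/2))
K_X(t) = log M_X(t) = -log(1 - e^(t)/2) - log(2)
dK/dt = -e^(t)/(e^(t) - 2)
d^2K/dt^2 = 2*e^(t)/(e^(2*t) - 4*e^(t) + 4)
d^3K/dt^3 = (-2*e^(2*t) - 4*e^(t))/(e^(3*t) - 6*e^(2*t) + 12*e^(t) - 8)

κ_3 = d^3K/dt^3 |_{t=0} = 6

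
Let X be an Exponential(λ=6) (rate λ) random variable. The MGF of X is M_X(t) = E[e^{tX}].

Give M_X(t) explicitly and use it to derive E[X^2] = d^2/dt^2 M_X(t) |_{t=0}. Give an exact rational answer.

E[X^2] = D^2[M](0) = 1/18

M_X(t) = 6/(6 - t)
D^2[M](t) = -12/(t^3 - 18*t^2 + 108*t - 216)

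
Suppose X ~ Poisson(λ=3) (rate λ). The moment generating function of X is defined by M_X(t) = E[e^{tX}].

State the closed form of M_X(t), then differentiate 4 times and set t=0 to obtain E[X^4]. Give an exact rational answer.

M_X(t) = e^(3*e^(t) - 3)
M^(4)(t) = (81*e^(4*t)*e^(3*e^(t)) + 162*e^(3*t)*e^(3*e^(t)) + 63*e^(2*t)*e^(3*e^(t)) + 3*e^(t)*e^(3*e^(t)))*e^(-3)

E[X^4] = M^(4)(0) = 309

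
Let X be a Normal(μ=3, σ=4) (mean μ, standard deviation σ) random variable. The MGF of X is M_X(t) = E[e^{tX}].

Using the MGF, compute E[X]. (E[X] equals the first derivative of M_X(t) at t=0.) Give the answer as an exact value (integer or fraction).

E[X] = dM/dt |_{t=0} = 3

M_X(t) = e^(8*t^2 + 3*t)
dM/dt = 16*t*e^(3*t)*e^(8*t^2) + 3*e^(3*t)*e^(8*t^2)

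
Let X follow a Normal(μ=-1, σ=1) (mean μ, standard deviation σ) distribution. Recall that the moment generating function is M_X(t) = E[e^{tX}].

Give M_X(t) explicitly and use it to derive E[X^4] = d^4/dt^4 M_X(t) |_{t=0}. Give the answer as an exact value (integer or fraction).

E[X^4] = M′′′′(0) = 10

M_X(t) = e^(t^2/2 - t)
M′(t) = t*e^(-t)*e^(t^2/2) - e^(-t)*e^(t^2/2)
M′′(t) = (t^2*e^(t^2/2) - 2*t*e^(t^2/2) + 2*e^(t^2/2))*e^(-t)
M′′′(t) = (t^3*e^(t^2/2) - 3*t^2*e^(t^2/2) + 6*t*e^(t^2/2) - 4*e^(t^2/2))*e^(-t)
M′′′′(t) = (t^4*e^(t^2/2) - 4*t^3*e^(t^2/2) + 12*t^2*e^(t^2/2) - 16*t*e^(t^2/2) + 10*e^(t^2/2))*e^(-t)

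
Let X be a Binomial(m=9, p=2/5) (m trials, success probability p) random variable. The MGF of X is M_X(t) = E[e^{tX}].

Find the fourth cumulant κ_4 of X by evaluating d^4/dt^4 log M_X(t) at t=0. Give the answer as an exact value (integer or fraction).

M_X(t) = (2*e^(t)/5 + 3/5)^9
K_X(t) = log M_X(t) = 9*log(2*e^(t)/5 + 3/5)
K^(4)(t) = (216*e^(3*t) - 1296*e^(2*t) + 486*e^(t))/(16*e^(4*t) + 96*e^(3*t) + 216*e^(2*t) + 216*e^(t) + 81)

κ_4 = K^(4)(0) = -594/625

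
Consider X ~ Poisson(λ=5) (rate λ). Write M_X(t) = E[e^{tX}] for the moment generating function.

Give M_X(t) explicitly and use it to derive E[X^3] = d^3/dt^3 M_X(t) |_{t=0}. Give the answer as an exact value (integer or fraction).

M_X(t) = e^(5*e^(t) - 5)
D^3[M](t) = (125*e^(3*t)*e^(5*e^(t)) + 75*e^(2*t)*e^(5*e^(t)) + 5*e^(t)*e^(5*e^(t)))*e^(-5)

E[X^3] = D^3[M](0) = 205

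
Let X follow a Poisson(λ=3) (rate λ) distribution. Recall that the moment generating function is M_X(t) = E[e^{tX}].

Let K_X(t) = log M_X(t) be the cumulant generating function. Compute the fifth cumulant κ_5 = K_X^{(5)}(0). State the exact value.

M_X(t) = e^(3*e^(t) - 3)
K_X(t) = log M_X(t) = 3*e^(t) - 3
D^5[K](t) = 3*e^(t)

κ_5 = D^5[K](0) = 3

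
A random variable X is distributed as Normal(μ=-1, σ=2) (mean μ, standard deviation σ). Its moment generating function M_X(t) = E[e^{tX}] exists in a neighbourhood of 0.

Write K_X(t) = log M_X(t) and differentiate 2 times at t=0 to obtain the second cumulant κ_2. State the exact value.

κ_2 = d^2K/dt^2 |_{t=0} = 4

M_X(t) = e^(2*t^2 - t)
K_X(t) = log M_X(t) = 2*t^2 - t
dK/dt = 4*t - 1
d^2K/dt^2 = 4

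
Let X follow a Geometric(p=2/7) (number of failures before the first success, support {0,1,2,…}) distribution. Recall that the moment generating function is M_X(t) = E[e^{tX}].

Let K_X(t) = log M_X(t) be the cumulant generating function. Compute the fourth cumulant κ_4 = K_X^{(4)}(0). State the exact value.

M_X(t) = 2/(7*(1 - 5*e^(t)/7))
K_X(t) = log M_X(t) = -log(1 - 5*e^(t)/7) - log(7) + log(2)
K′(t) = -5*e^(t)/(5*e^(t) - 7)
K′′(t) = 35*e^(t)/(25*e^(2*t) - 70*e^(t) + 49)
K′′′(t) = (-175*e^(2*t) - 245*e^(t))/(125*e^(3*t) - 525*e^(2*t) + 735*e^(t) - 343)
K′′′′(t) = (875*e^(3*t) + 4900*e^(2*t) + 1715*e^(t))/(625*e^(4*t) - 3500*e^(3*t) + 7350*e^(2*t) - 6860*e^(t) + 2401)

κ_4 = K′′′′(0) = 3745/8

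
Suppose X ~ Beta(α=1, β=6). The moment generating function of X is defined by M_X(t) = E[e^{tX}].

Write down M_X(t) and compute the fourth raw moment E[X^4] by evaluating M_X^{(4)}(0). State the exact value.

E[X^4] = D^4[M](0) = 1/210

M_X(t) = ₁F₁(1; 7; t)
D^4[M](t) = ₁F₁(5; 11; t)/210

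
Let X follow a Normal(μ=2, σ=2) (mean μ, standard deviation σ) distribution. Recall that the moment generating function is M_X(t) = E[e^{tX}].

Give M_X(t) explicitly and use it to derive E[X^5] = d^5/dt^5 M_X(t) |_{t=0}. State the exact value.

E[X^5] = d^5M/dt^5 |_{t=0} = 832

M_X(t) = e^(2*t^2 + 2*t)
dM/dt = 4*t*e^(2*t)*e^(2*t^2) + 2*e^(2*t)*e^(2*t^2)
d^2M/dt^2 = 16*t^2*e^(2*t)*e^(2*t^2) + 16*t*e^(2*t)*e^(2*t^2) + 8*e^(2*t)*e^(2*t^2)
d^3M/dt^3 = 64*t^3*e^(2*t)*e^(2*t^2) + 96*t^2*e^(2*t)*e^(2*t^2) + 96*t*e^(2*t)*e^(2*t^2) + 32*e^(2*t)*e^(2*t^2)
d^4M/dt^4 = 256*t^4*e^(2*t)*e^(2*t^2) + 512*t^3*e^(2*t)*e^(2*t^2) + 768*t^2*e^(2*t)*e^(2*t^2) + 512*t*e^(2*t)*e^(2*t^2) + 160*e^(2*t)*e^(2*t^2)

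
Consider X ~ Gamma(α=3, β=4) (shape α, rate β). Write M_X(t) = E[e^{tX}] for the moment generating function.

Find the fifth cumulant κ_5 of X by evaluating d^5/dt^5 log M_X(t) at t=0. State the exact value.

M_X(t) = 64/(4 - t)^3
K_X(t) = log M_X(t) = -3*log(4 - t) + 6*log(2)
K′(t) = -3/(t - 4)
K′′(t) = 3/(t^2 - 8*t + 16)
K′′′(t) = -6/(t^3 - 12*t^2 + 48*t - 64)
K′′′′(t) = 18/(t^4 - 16*t^3 + 96*t^2 - 256*t + 256)
K′′′′′(t) = -72/(t^5 - 20*t^4 + 160*t^3 - 640*t^2 + 1280*t - 1024)

κ_5 = K′′′′′(0) = 9/128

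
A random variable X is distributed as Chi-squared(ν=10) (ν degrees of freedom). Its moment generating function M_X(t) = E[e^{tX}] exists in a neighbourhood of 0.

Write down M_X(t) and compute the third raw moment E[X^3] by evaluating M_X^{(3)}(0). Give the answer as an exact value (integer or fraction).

M_X(t) = (1 - 2*t)^(-5)
D^3[M](t) = 1680/(256*t^8 - 1024*t^7 + 1792*t^6 - 1792*t^5 + 1120*t^4 - 448*t^3 + 112*t^2 - 16*t + 1)

E[X^3] = D^3[M](0) = 1680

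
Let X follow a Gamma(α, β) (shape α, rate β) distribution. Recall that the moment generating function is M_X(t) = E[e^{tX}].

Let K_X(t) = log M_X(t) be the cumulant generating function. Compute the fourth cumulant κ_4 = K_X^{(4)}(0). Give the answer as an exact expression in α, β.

κ_4 = D^4[K](0) = 6*α/β^4

M_X(t) = (β/(β - t))^α
K_X(t) = log M_X(t) = α*(log(β) - log(β - t))
D^4[K](t) = 6*α/(β^4 - 4*β^3*t + 6*β^2*t^2 - 4*β*t^3 + t^4)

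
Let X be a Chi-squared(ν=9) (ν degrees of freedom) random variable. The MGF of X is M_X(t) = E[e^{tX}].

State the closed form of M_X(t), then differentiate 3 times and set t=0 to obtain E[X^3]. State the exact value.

E[X^3] = D^3[M](0) = 1287

M_X(t) = (1 - 2*t)^(-9/2)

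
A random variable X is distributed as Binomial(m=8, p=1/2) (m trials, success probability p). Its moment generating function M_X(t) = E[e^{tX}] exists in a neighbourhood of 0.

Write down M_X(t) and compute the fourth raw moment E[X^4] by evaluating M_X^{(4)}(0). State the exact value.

M_X(t) = (e^(t)/2 + 1/2)^8
M^(4)(t) = 16*e^(8*t) + 2401*e^(7*t)/32 + 567*e^(6*t)/4 + 4375*e^(5*t)/32 + 70*e^(4*t) + 567*e^(3*t)/32 + 7*e^(2*t)/4 + e^(t)/32

E[X^4] = M^(4)(0) = 459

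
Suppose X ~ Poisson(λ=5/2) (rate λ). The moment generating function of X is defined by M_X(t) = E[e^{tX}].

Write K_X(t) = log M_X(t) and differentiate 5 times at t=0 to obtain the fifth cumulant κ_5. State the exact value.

M_X(t) = e^(5*e^(t)/2 - 5/2)
K_X(t) = log M_X(t) = 5*e^(t)/2 - 5/2
dK/dt = 5*e^(t)/2
d^2K/dt^2 = 5*e^(t)/2
d^3K/dt^3 = 5*e^(t)/2
d^4K/dt^4 = 5*e^(t)/2
d^5K/dt^5 = 5*e^(t)/2

κ_5 = d^5K/dt^5 |_{t=0} = 5/2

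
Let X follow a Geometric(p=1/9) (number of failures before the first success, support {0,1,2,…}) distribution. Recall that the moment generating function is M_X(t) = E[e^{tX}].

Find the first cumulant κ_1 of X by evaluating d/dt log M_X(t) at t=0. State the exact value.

κ_1 = K^(1)(0) = 8

M_X(t) = 1/(9*(1 - 8*e^(t)/9))
K_X(t) = log M_X(t) = -log(1 - 8*e^(t)/9) - 2*log(3)
K^(1)(t) = -8*e^(t)/(8*e^(t) - 9)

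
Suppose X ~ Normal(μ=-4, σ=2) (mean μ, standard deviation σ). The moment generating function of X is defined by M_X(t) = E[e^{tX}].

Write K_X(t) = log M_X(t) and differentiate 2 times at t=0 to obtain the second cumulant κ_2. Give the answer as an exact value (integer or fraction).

κ_2 = D^2[K](0) = 4

M_X(t) = e^(2*t^2 - 4*t)
K_X(t) = log M_X(t) = 2*t^2 - 4*t
D^2[K](t) = 4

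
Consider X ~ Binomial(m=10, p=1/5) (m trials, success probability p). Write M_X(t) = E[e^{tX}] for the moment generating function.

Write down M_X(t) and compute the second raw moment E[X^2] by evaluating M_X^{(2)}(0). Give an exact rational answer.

E[X^2] = d^2M/dt^2 |_{t=0} = 28/5

M_X(t) = (e^(t)/5 + 4/5)^10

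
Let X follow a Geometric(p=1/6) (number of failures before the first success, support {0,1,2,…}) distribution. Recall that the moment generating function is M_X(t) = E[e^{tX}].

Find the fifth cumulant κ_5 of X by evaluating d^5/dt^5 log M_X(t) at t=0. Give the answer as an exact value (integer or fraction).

M_X(t) = 1/(6*(1 - 5*e^(t)/6))
K_X(t) = log M_X(t) = -log(1 - 5*e^(t)/6) - log(6)
dK/dt = -5*e^(t)/(5*e^(t) - 6)
d^2K/dt^2 = 30*e^(t)/(25*e^(2*t) - 60*e^(t) + 36)
d^3K/dt^3 = (-150*e^(2*t) - 180*e^(t))/(125*e^(3*t) - 450*e^(2*t) + 540*e^(t) - 216)
d^4K/dt^4 = (750*e^(3*t) + 3600*e^(2*t) + 1080*e^(t))/(625*e^(4*t) - 3000*e^(3*t) + 5400*e^(2*t) - 4320*e^(t) + 1296)
d^5K/dt^5 = (-3750*e^(4*t) - 49500*e^(3*t) - 59400*e^(2*t) - 6480*e^(t))/(3125*e^(5*t) - 18750*e^(4*t) + 45000*e^(3*t) - 54000*e^(2*t) + 32400*e^(t) - 7776)

κ_5 = d^5K/dt^5 |_{t=0} = 119130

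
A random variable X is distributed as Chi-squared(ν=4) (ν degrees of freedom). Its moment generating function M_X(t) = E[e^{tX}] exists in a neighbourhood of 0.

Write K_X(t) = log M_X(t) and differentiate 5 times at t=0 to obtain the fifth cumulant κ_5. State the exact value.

M_X(t) = (1 - 2*t)^(-2)
K_X(t) = log M_X(t) = -2*log(1 - 2*t)
D^5[K](t) = -1536/(32*t^5 - 80*t^4 + 80*t^3 - 40*t^2 + 10*t - 1)

κ_5 = D^5[K](0) = 1536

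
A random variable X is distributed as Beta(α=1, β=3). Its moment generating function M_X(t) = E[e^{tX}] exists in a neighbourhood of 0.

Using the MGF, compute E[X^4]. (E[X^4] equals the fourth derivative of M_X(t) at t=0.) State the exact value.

E[X^4] = M^(4)(0) = 1/35

M_X(t) = ₁F₁(1; 4; t)
M^(4)(t) = ₁F₁(5; 8; t)/35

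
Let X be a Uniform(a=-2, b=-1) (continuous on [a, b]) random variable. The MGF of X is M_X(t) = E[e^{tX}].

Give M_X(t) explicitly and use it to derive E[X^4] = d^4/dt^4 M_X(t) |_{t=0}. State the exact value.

M_X(t) = (e^(-t) - e^(-2*t))/t
dM/dt = (-t*e^(t) + 2*t - e^(t) + 1)*e^(-2*t)/t^2
d^2M/dt^2 = (t^2*e^(t) - 4*t^2 + 2*t*e^(t) - 4*t + 2*e^(t) - 2)*e^(-2*t)/t^3
d^3M/dt^3 = (-t^3*e^(t) + 8*t^3 - 3*t^2*e^(t) + 12*t^2 - 6*t*e^(t) + 12*t - 6*e^(t) + 6)*e^(-2*t)/t^4
d^4M/dt^4 = (t^4*e^(t) - 16*t^4 + 4*t^3*e^(t) - 32*t^3 + 12*t^2*e^(t) - 48*t^2 + 24*t*e^(t) - 48*t + 24*e^(t) - 24)*e^(-2*t)/t^5

E[X^4] = d^4M/dt^4 |_{t=0} = 31/5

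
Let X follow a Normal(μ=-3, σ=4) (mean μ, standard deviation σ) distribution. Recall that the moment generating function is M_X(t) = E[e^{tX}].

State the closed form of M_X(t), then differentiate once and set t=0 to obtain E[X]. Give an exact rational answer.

M_X(t) = e^(8*t^2 - 3*t)
dM/dt = 16*t*e^(-3*t)*e^(8*t^2) - 3*e^(-3*t)*e^(8*t^2)

E[X] = dM/dt |_{t=0} = -3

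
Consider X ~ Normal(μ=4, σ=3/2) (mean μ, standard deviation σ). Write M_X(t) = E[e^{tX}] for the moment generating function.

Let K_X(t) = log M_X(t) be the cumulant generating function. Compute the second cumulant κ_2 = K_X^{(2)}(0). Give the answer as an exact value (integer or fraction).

M_X(t) = e^(9*t^2/8 + 4*t)
K_X(t) = log M_X(t) = 9*t^2/8 + 4*t
K^(2)(t) = 9/4

κ_2 = K^(2)(0) = 9/4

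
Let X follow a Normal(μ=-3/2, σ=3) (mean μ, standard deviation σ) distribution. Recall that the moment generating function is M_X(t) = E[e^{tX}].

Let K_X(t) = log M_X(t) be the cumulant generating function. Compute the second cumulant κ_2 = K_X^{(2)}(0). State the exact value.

κ_2 = D^2[K](0) = 9

M_X(t) = e^(9*t^2/2 - 3*t/2)
K_X(t) = log M_X(t) = 9*t^2/2 - 3*t/2
D^2[K](t) = 9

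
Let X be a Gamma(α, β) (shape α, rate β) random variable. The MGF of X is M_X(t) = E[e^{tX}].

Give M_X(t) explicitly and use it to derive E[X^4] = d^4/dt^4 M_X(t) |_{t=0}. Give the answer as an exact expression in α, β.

E[X^4] = D^4[M](0) = α*(α^3 + 6*α^2 + 11*α + 6)/β^4

M_X(t) = (β/(β - t))^α
D^4[M](t) = (α^4*β^α*(1/(β - t))^α + 6*α^3*β^α*(1/(β - t))^α + 11*α^2*β^α*(1/(β - t))^α + 6*α*β^α*(1/(β - t))^α)/(β^4 - 4*β^3*t + 6*β^2*t^2 - 4*β*t^3 + t^4)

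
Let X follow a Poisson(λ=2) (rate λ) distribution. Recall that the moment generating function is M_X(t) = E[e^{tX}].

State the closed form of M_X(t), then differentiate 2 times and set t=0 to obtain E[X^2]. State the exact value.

E[X^2] = M′′(0) = 6

M_X(t) = e^(2*e^(t) - 2)
M′(t) = 2*e^(-2)*e^(t)*e^(2*e^(t))
M′′(t) = (4*e^(2*t)*e^(2*e^(t)) + 2*e^(t)*e^(2*e^(t)))*e^(-2)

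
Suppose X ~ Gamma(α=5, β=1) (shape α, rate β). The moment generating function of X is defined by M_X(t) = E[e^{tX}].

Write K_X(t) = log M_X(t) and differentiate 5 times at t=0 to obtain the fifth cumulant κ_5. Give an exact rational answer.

M_X(t) = (1 - t)^(-5)
K_X(t) = log M_X(t) = -5*log(1 - t)
K^(5)(t) = -120/(t^5 - 5*t^4 + 10*t^3 - 10*t^2 + 5*t - 1)

κ_5 = K^(5)(0) = 120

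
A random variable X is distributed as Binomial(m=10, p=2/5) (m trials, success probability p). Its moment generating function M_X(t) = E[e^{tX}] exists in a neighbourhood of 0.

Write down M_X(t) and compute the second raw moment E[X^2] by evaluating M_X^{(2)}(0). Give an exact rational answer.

E[X^2] = M^(2)(0) = 92/5

M_X(t) = (2*e^(t)/5 + 3/5)^10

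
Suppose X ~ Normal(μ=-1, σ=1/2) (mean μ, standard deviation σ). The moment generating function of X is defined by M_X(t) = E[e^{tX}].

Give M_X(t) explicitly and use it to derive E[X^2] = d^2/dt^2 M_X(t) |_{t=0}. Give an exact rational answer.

E[X^2] = D^2[M](0) = 5/4

M_X(t) = e^(t^2/8 - t)
D^2[M](t) = (t^2*e^(t^2/8) - 8*t*e^(t^2/8) + 20*e^(t^2/8))*e^(-t)/16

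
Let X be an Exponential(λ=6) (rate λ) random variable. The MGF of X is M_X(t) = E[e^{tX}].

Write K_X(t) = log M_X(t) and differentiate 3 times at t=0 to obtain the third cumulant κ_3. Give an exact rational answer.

κ_3 = d^3K/dt^3 |_{t=0} = 1/108

M_X(t) = 6/(6 - t)
K_X(t) = log M_X(t) = -log(6 - t) + log(6)
dK/dt = -1/(t - 6)
d^2K/dt^2 = 1/(t^2 - 12*t + 36)
d^3K/dt^3 = -2/(t^3 - 18*t^2 + 108*t - 216)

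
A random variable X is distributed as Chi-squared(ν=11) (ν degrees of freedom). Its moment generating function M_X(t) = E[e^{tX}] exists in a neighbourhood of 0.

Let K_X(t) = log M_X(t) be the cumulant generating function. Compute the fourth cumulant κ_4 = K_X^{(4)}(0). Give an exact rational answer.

κ_4 = D^4[K](0) = 528

M_X(t) = (1 - 2*t)^(-11/2)
K_X(t) = log M_X(t) = -11*log(1 - 2*t)/2
D^4[K](t) = 528/(16*t^4 - 32*t^3 + 24*t^2 - 8*t + 1)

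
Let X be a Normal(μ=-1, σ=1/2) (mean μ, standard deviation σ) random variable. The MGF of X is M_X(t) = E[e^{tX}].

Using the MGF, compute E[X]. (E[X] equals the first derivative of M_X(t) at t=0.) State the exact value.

E[X] = M′(0) = -1

M_X(t) = e^(t^2/8 - t)
M′(t) = t*e^(-t)*e^(t^2/8)/4 - e^(-t)*e^(t^2/8)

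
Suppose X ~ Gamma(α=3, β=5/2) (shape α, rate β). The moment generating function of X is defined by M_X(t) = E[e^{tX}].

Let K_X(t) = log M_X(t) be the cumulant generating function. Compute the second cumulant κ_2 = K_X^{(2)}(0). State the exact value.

κ_2 = K′′(0) = 12/25

M_X(t) = 125/(8*(5/2 - t)^3)
K_X(t) = log M_X(t) = -3*log(5/2 - t) - 3*log(2) + 3*log(5)
K′(t) = -6/(2*t - 5)
K′′(t) = 12/(4*t^2 - 20*t + 25)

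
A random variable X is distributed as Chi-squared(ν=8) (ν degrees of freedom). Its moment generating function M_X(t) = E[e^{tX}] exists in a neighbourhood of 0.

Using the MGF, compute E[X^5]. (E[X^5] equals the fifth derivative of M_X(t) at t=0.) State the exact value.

M_X(t) = (1 - 2*t)^(-4)
D^5[M](t) = -215040/(512*t^9 - 2304*t^8 + 4608*t^7 - 5376*t^6 + 4032*t^5 - 2016*t^4 + 672*t^3 - 144*t^2 + 18*t - 1)

E[X^5] = D^5[M](0) = 215040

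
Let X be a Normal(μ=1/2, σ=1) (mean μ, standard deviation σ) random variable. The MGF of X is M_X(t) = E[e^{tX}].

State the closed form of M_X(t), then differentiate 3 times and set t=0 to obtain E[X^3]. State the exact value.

E[X^3] = D^3[M](0) = 13/8

M_X(t) = e^(t^2/2 + t/2)
D^3[M](t) = t^3*e^(t/2)*e^(t^2/2) + 3*t^2*e^(t/2)*e^(t^2/2)/2 + 15*t*e^(t/2)*e^(t^2/2)/4 + 13*e^(t/2)*e^(t^2/2)/8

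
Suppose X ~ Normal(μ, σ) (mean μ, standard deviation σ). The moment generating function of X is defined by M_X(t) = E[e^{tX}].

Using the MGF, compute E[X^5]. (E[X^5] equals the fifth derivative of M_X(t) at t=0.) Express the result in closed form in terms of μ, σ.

E[X^5] = d^5M/dt^5 |_{t=0} = μ*(μ^4 + 10*μ^2*σ^2 + 15*σ^4)

M_X(t) = e^(μ*t + σ^2*t^2/2)
dM/dt = μ*e^(μ*t)*e^(σ^2*t^2/2) + σ^2*t*e^(μ*t)*e^(σ^2*t^2/2)
d^2M/dt^2 = μ^2*e^(μ*t)*e^(σ^2*t^2/2) + 2*μ*σ^2*t*e^(μ*t)*e^(σ^2*t^2/2) + σ^4*t^2*e^(μ*t)*e^(σ^2*t^2/2) + σ^2*e^(μ*t)*e^(σ^2*t^2/2)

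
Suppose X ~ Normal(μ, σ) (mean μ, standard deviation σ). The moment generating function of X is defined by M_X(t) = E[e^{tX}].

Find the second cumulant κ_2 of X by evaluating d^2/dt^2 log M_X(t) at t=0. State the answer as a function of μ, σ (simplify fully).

κ_2 = D^2[K](0) = σ^2

M_X(t) = e^(μ*t + σ^2*t^2/2)
K_X(t) = log M_X(t) = μ*t + σ^2*t^2/2
D^2[K](t) = σ^2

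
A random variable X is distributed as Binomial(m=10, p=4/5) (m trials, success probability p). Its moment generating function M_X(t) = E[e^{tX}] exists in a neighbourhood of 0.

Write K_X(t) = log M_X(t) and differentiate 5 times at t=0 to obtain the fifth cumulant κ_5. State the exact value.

κ_5 = D^5[K](0) = 552/625

M_X(t) = (4*e^(t)/5 + 1/5)^10
K_X(t) = log M_X(t) = 10*log(4*e^(t)/5 + 1/5)
D^5[K](t) = (-2560*e^(4*t) + 7040*e^(3*t) - 1760*e^(2*t) + 40*e^(t))/(1024*e^(5*t) + 1280*e^(4*t) + 640*e^(3*t) + 160*e^(2*t) + 20*e^(t) + 1)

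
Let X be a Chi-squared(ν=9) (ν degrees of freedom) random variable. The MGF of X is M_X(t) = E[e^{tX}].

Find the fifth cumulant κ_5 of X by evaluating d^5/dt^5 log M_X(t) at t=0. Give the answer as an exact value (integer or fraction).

M_X(t) = (1 - 2*t)^(-9/2)
K_X(t) = log M_X(t) = -9*log(1 - 2*t)/2
K′(t) = -9/(2*t - 1)
K′′(t) = 18/(4*t^2 - 4*t + 1)
K′′′(t) = -72/(8*t^3 - 12*t^2 + 6*t - 1)
K′′′′(t) = 432/(16*t^4 - 32*t^3 + 24*t^2 - 8*t + 1)
K′′′′′(t) = -3456/(32*t^5 - 80*t^4 + 80*t^3 - 40*t^2 + 10*t - 1)

κ_5 = K′′′′′(0) = 3456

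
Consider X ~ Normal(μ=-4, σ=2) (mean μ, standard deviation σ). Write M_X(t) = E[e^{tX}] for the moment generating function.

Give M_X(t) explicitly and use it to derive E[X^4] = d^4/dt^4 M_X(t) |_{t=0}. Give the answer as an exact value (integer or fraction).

M_X(t) = e^(2*t^2 - 4*t)
D^4[M](t) = (256*t^4*e^(2*t^2) - 1024*t^3*e^(2*t^2) + 1920*t^2*e^(2*t^2) - 1792*t*e^(2*t^2) + 688*e^(2*t^2))*e^(-4*t)

E[X^4] = D^4[M](0) = 688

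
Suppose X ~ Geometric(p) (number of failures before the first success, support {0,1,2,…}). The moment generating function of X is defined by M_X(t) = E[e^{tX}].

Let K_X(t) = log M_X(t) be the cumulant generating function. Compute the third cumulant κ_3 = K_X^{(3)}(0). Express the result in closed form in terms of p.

κ_3 = K′′′(0) = (p^2 - 3*p + 2)/p^3

M_X(t) = p/(-(1 - p)*e^(t) + 1)
K_X(t) = log M_X(t) = log(p) - log(-(1 - p)*e^(t) + 1)
K′(t) = (-p*e^(t) + e^(t))/(p*e^(t) - e^(t) + 1)
K′′(t) = (-p*e^(t) + e^(t))/(p^2*e^(2*t) - 2*p*e^(2*t) + 2*p*e^(t) + e^(2*t) - 2*e^(t) + 1)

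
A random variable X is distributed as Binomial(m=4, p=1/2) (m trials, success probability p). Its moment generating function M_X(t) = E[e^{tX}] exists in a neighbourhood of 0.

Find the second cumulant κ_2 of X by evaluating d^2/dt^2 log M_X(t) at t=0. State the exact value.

κ_2 = D^2[K](0) = 1

M_X(t) = (e^(t)/2 + 1/2)^4
K_X(t) = log M_X(t) = 4*log(e^(t)/2 + 1/2)
D^2[K](t) = 4*e^(t)/(e^(2*t) + 2*e^(t) + 1)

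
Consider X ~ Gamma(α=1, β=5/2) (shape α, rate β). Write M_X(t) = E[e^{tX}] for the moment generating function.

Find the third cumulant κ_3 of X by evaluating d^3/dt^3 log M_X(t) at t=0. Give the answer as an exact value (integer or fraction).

M_X(t) = 5/(2*(5/2 - t))
K_X(t) = log M_X(t) = -log(5/2 - t) - log(2) + log(5)
K′(t) = -2/(2*t - 5)
K′′(t) = 4/(4*t^2 - 20*t + 25)
K′′′(t) = -16/(8*t^3 - 60*t^2 + 150*t - 125)

κ_3 = K′′′(0) = 16/125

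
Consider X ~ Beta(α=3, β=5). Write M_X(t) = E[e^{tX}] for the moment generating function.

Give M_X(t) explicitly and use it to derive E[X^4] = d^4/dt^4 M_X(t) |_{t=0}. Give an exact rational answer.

M_X(t) = ₁F₁(3; 8; t)
M′(t) = 3*₁F₁(4; 9; t)/8
M′′(t) = ₁F₁(5; 10; t)/6
M′′′(t) = ₁F₁(6; 11; t)/12
M′′′′(t) = ₁F₁(7; 12; t)/22

E[X^4] = M′′′′(0) = 1/22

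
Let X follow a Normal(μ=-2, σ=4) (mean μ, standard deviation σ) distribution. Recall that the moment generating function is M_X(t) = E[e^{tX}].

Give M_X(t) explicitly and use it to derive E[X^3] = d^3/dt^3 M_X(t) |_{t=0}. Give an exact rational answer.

M_X(t) = e^(8*t^2 - 2*t)
M′(t) = 16*t*e^(-2*t)*e^(8*t^2) - 2*e^(-2*t)*e^(8*t^2)
M′′(t) = (256*t^2*e^(8*t^2) - 64*t*e^(8*t^2) + 20*e^(8*t^2))*e^(-2*t)
M′′′(t) = (4096*t^3*e^(8*t^2) - 1536*t^2*e^(8*t^2) + 960*t*e^(8*t^2) - 104*e^(8*t^2))*e^(-2*t)

E[X^3] = M′′′(0) = -104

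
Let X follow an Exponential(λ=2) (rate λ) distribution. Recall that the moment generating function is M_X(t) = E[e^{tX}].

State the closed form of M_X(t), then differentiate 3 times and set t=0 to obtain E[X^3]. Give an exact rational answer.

M_X(t) = 2/(2 - t)
M^(3)(t) = 12/(t^4 - 8*t^3 + 24*t^2 - 32*t + 16)

E[X^3] = M^(3)(0) = 3/4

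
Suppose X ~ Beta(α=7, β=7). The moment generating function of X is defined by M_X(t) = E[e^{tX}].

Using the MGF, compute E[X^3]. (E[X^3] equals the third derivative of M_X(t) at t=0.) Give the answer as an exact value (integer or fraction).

E[X^3] = d^3M/dt^3 |_{t=0} = 3/20

M_X(t) = ₁F₁(7; 14; t)
dM/dt = ₁F₁(8; 15; t)/2
d^2M/dt^2 = 4*₁F₁(9; 16; t)/15
d^3M/dt^3 = 3*₁F₁(10; 17; t)/20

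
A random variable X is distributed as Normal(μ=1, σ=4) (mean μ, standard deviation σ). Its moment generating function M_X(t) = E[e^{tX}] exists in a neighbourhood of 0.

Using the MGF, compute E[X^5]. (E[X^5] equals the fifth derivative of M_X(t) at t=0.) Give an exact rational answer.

E[X^5] = d^5M/dt^5 |_{t=0} = 4001

M_X(t) = e^(8*t^2 + t)
dM/dt = 16*t*e^(t)*e^(8*t^2) + e^(t)*e^(8*t^2)
d^2M/dt^2 = 256*t^2*e^(t)*e^(8*t^2) + 32*t*e^(t)*e^(8*t^2) + 17*e^(t)*e^(8*t^2)
d^3M/dt^3 = 4096*t^3*e^(t)*e^(8*t^2) + 768*t^2*e^(t)*e^(8*t^2) + 816*t*e^(t)*e^(8*t^2) + 49*e^(t)*e^(8*t^2)
d^4M/dt^4 = 65536*t^4*e^(t)*e^(8*t^2) + 16384*t^3*e^(t)*e^(8*t^2) + 26112*t^2*e^(t)*e^(8*t^2) + 3136*t*e^(t)*e^(8*t^2) + 865*e^(t)*e^(8*t^2)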